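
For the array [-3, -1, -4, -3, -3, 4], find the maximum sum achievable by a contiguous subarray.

Using Kadane's algorithm on [-3, -1, -4, -3, -3, 4]:

Scanning through the array:
Position 1 (value -1): max_ending_here = -1, max_so_far = -1
Position 2 (value -4): max_ending_here = -4, max_so_far = -1
Position 3 (value -3): max_ending_here = -3, max_so_far = -1
Position 4 (value -3): max_ending_here = -3, max_so_far = -1
Position 5 (value 4): max_ending_here = 4, max_so_far = 4

Maximum subarray: [4]
Maximum sum: 4

The maximum subarray is [4] with sum 4. This subarray runs from index 5 to index 5.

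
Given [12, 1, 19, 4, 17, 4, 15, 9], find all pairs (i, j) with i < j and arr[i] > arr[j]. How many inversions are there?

Finding inversions in [12, 1, 19, 4, 17, 4, 15, 9]:

(0, 1): arr[0]=12 > arr[1]=1
(0, 3): arr[0]=12 > arr[3]=4
(0, 5): arr[0]=12 > arr[5]=4
(0, 7): arr[0]=12 > arr[7]=9
(2, 3): arr[2]=19 > arr[3]=4
(2, 4): arr[2]=19 > arr[4]=17
(2, 5): arr[2]=19 > arr[5]=4
(2, 6): arr[2]=19 > arr[6]=15
(2, 7): arr[2]=19 > arr[7]=9
(4, 5): arr[4]=17 > arr[5]=4
(4, 6): arr[4]=17 > arr[6]=15
(4, 7): arr[4]=17 > arr[7]=9
(6, 7): arr[6]=15 > arr[7]=9

Total inversions: 13

The array has 13 inversion(s): (0,1), (0,3), (0,5), (0,7), (2,3), (2,4), (2,5), (2,6), (2,7), (4,5), (4,6), (4,7), (6,7). Each pair (i,j) satisfies i < j and arr[i] > arr[j].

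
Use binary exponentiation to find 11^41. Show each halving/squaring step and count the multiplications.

Computing 11^41 by squaring (build up from 11^1; each line after the first costs one multiplication):

11^1 = 11
11^2 = (11^1)^2 = 11^2 = 121
11^4 = (11^2)^2 = 121^2 = 14641
11^5 = 11 * 11^4 = 11 * 14641 = 161051
11^10 = (11^5)^2 = 161051^2 = 25937424601
11^20 = (11^10)^2 = 25937424601^2 = 672749994932560009201
11^40 = (11^20)^2 = 672749994932560009201^2 = 452592555681759518058893560348969204658401
11^41 = 11 * 11^40 = 11 * 452592555681759518058893560348969204658401 = 4978518112499354698647829163838661251242411

Result: 4978518112499354698647829163838661251242411
Multiplications needed: 7 (7 lines after 11^1)

11^41 = 4978518112499354698647829163838661251242411. Using exponentiation by squaring, this requires 7 multiplications. The key idea: if the exponent is even, square the half-power; if odd, multiply by the base once.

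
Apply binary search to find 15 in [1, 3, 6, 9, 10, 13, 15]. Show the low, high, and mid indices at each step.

Binary search for 15 in [1, 3, 6, 9, 10, 13, 15]:

lo=0, hi=6, mid=3, arr[mid]=9 -> 9 < 15, search right half
lo=4, hi=6, mid=5, arr[mid]=13 -> 13 < 15, search right half
lo=6, hi=6, mid=6, arr[mid]=15 -> Found target at index 6!

Binary search finds 15 at index 6 after 3 comparisons. The search repeatedly halves the search space by comparing with the middle element.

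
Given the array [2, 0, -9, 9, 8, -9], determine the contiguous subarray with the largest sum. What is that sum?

Using Kadane's algorithm on [2, 0, -9, 9, 8, -9]:

Scanning through the array:
Position 1 (value 0): max_ending_here = 2, max_so_far = 2
Position 2 (value -9): max_ending_here = -7, max_so_far = 2
Position 3 (value 9): max_ending_here = 9, max_so_far = 9
Position 4 (value 8): max_ending_here = 17, max_so_far = 17
Position 5 (value -9): max_ending_here = 8, max_so_far = 17

Maximum subarray: [9, 8]
Maximum sum: 17

The maximum subarray is [9, 8] with sum 17. This subarray runs from index 3 to index 4.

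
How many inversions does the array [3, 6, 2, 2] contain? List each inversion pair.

Finding inversions in [3, 6, 2, 2]:

(0, 2): arr[0]=3 > arr[2]=2
(0, 3): arr[0]=3 > arr[3]=2
(1, 2): arr[1]=6 > arr[2]=2
(1, 3): arr[1]=6 > arr[3]=2

Total inversions: 4

The array has 4 inversion(s): (0,2), (0,3), (1,2), (1,3). Each pair (i,j) satisfies i < j and arr[i] > arr[j].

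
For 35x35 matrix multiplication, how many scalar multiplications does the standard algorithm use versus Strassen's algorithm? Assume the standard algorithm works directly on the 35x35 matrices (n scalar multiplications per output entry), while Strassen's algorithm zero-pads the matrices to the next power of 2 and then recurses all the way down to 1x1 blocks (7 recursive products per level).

Matrix multiplication for 35x35 matrices:

Strassen's algorithm requires power-of-2 dimensions. Pad 35x35 to 64x64 (next power of 2).

Standard algorithm: 35^3 = 42875 multiplications
Strassen's algorithm: 7^(log2(64)) = 7^6 = 117649 multiplications
Difference: 42875 - 117649 = -74774 (Strassen uses MORE here due to padding overhead — for small or just-over-power-of-2 n, padding can outweigh the per-level savings)

Standard: 42875 multiplications (35^3). Strassen: 117649 multiplications (7^6, after padding to 64x64). Strassen reduces 8 recursive multiplications to 7 at each level.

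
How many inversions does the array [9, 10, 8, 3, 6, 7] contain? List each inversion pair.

Finding inversions in [9, 10, 8, 3, 6, 7]:

(0, 2): arr[0]=9 > arr[2]=8
(0, 3): arr[0]=9 > arr[3]=3
(0, 4): arr[0]=9 > arr[4]=6
(0, 5): arr[0]=9 > arr[5]=7
(1, 2): arr[1]=10 > arr[2]=8
(1, 3): arr[1]=10 > arr[3]=3
(1, 4): arr[1]=10 > arr[4]=6
(1, 5): arr[1]=10 > arr[5]=7
(2, 3): arr[2]=8 > arr[3]=3
(2, 4): arr[2]=8 > arr[4]=6
(2, 5): arr[2]=8 > arr[5]=7

Total inversions: 11

The array has 11 inversion(s): (0,2), (0,3), (0,4), (0,5), (1,2), (1,3), (1,4), (1,5), (2,3), (2,4), (2,5). Each pair (i,j) satisfies i < j and arr[i] > arr[j].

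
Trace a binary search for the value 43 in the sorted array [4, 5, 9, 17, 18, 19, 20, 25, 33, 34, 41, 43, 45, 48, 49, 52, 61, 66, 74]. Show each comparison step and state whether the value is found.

Binary search for 43 in [4, 5, 9, 17, 18, 19, 20, 25, 33, 34, 41, 43, 45, 48, 49, 52, 61, 66, 74]:

lo=0, hi=18, mid=9, arr[mid]=34 -> 34 < 43, search right half
lo=10, hi=18, mid=14, arr[mid]=49 -> 49 > 43, search left half
lo=10, hi=13, mid=11, arr[mid]=43 -> Found target at index 11!

Binary search finds 43 at index 11 after 3 comparisons. The search repeatedly halves the search space by comparing with the middle element.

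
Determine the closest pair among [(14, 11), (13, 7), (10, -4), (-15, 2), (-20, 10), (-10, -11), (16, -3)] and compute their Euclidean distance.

Computing all pairwise distances among 7 points:

d((14, 11), (13, 7)) = 4.1231 <-- minimum
d((14, 11), (10, -4)) = 15.5242
d((14, 11), (-15, 2)) = 30.3645
d((14, 11), (-20, 10)) = 34.0147
d((14, 11), (-10, -11)) = 32.5576
d((14, 11), (16, -3)) = 14.1421
d((13, 7), (10, -4)) = 11.4018
d((13, 7), (-15, 2)) = 28.4429
d((13, 7), (-20, 10)) = 33.1361
d((13, 7), (-10, -11)) = 29.2062
d((13, 7), (16, -3)) = 10.4403
d((10, -4), (-15, 2)) = 25.7099
d((10, -4), (-20, 10)) = 33.1059
d((10, -4), (-10, -11)) = 21.1896
d((10, -4), (16, -3)) = 6.0828
d((-15, 2), (-20, 10)) = 9.434
d((-15, 2), (-10, -11)) = 13.9284
d((-15, 2), (16, -3)) = 31.4006
d((-20, 10), (-10, -11)) = 23.2594
d((-20, 10), (16, -3)) = 38.2753
d((-10, -11), (16, -3)) = 27.2029

Closest pair: (14, 11) and (13, 7) with distance 4.1231

The closest pair is (14, 11) and (13, 7) with Euclidean distance 4.1231. For 7 points, brute-force pairwise comparison is shown above. For large n, the divide-and-conquer algorithm (sort by x, recurse on halves, check the dividing strip) achieves O(n log n).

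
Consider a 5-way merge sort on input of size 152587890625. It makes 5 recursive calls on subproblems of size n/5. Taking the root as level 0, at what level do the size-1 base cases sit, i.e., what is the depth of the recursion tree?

For divide and conquer with division factor 5:

Problem sizes at each level:
Level 0: 152587890625
Level 1: 30517578125
Level 2: 6103515625
Level 3: 1220703125
Level 4: 244140625
Level 5: 48828125
Level 6: 9765625
Level 7: 1953125
Level 8: 390625
Level 9: 78125
Level 10: 15625
Level 11: 3125
Level 12: 625
Level 13: 125
Level 14: 25
Level 15: 5
Level 16: 1

The root is level 0 and the size-1 base case is level 16 (the tree spans levels 0 through 16, i.e. 17 levels counting the root), so the depth is the number of divisions: log_5(152587890625) = 16

The recursion tree depth is log_5(152587890625) = 16. At each level, the problem size is divided by 5, so it takes 16 divisions to reduce to a base case of size 1. The algorithm makes 5 recursive calls at each level.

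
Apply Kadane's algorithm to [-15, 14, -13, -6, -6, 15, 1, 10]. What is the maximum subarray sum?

Using Kadane's algorithm on [-15, 14, -13, -6, -6, 15, 1, 10]:

Scanning through the array:
Position 1 (value 14): max_ending_here = 14, max_so_far = 14
Position 2 (value -13): max_ending_here = 1, max_so_far = 14
Position 3 (value -6): max_ending_here = -5, max_so_far = 14
Position 4 (value -6): max_ending_here = -6, max_so_far = 14
Position 5 (value 15): max_ending_here = 15, max_so_far = 15
Position 6 (value 1): max_ending_here = 16, max_so_far = 16
Position 7 (value 10): max_ending_here = 26, max_so_far = 26

Maximum subarray: [15, 1, 10]
Maximum sum: 26

The maximum subarray is [15, 1, 10] with sum 26. This subarray runs from index 5 to index 7.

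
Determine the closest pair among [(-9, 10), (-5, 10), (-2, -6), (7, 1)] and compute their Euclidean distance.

Computing all pairwise distances among 4 points:

d((-9, 10), (-5, 10)) = 4.0 <-- minimum
d((-9, 10), (-2, -6)) = 17.4642
d((-9, 10), (7, 1)) = 18.3576
d((-5, 10), (-2, -6)) = 16.2788
d((-5, 10), (7, 1)) = 15.0
d((-2, -6), (7, 1)) = 11.4018

Closest pair: (-9, 10) and (-5, 10) with distance 4.0

The closest pair is (-9, 10) and (-5, 10) with Euclidean distance 4.0. For 4 points, brute-force pairwise comparison is shown above. For large n, the divide-and-conquer algorithm (sort by x, recurse on halves, check the dividing strip) achieves O(n log n).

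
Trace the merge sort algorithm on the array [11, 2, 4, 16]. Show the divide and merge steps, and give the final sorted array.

Merge sort trace:

Split: [11, 2, 4, 16] -> [11, 2] and [4, 16]
  Split: [11, 2] -> [11] and [2]
  Merge: [11] + [2] -> [2, 11]
  Split: [4, 16] -> [4] and [16]
  Merge: [4] + [16] -> [4, 16]
Merge: [2, 11] + [4, 16] -> [2, 4, 11, 16]

Final sorted array: [2, 4, 11, 16]

The merge sort proceeds by recursively splitting the array and merging sorted halves.
After all merges, the sorted array is [2, 4, 11, 16].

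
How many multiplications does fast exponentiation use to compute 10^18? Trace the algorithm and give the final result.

Computing 10^18 by squaring (build up from 10^1; each line after the first costs one multiplication):

10^1 = 10
10^2 = (10^1)^2 = 10^2 = 100
10^4 = (10^2)^2 = 100^2 = 10000
10^8 = (10^4)^2 = 10000^2 = 100000000
10^9 = 10 * 10^8 = 10 * 100000000 = 1000000000
10^18 = (10^9)^2 = 1000000000^2 = 1000000000000000000

Result: 1000000000000000000
Multiplications needed: 5 (5 lines after 10^1)

10^18 = 1000000000000000000. Using exponentiation by squaring, this requires 5 multiplications. The key idea: if the exponent is even, square the half-power; if odd, multiply by the base once.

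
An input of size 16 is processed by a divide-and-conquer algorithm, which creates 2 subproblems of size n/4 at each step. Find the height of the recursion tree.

For divide and conquer with division factor 4:

Problem sizes at each level:
Level 0: 16
Level 1: 4
Level 2: 1

The root is level 0 and the size-1 base case is level 2 (the tree spans levels 0 through 2, i.e. 3 levels counting the root), so the depth is the number of divisions: log_4(16) = 2

The recursion tree depth is log_4(16) = 2. At each level, the problem size is divided by 4, so it takes 2 divisions to reduce to a base case of size 1. The algorithm makes 2 recursive calls at each level.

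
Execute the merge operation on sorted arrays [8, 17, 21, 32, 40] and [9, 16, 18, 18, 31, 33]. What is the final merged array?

Merging process:

Compare 8 vs 9: take 8 from left. Merged: [8]
Compare 17 vs 9: take 9 from right. Merged: [8, 9]
Compare 17 vs 16: take 16 from right. Merged: [8, 9, 16]
Compare 17 vs 18: take 17 from left. Merged: [8, 9, 16, 17]
Compare 21 vs 18: take 18 from right. Merged: [8, 9, 16, 17, 18]
Compare 21 vs 18: take 18 from right. Merged: [8, 9, 16, 17, 18, 18]
Compare 21 vs 31: take 21 from left. Merged: [8, 9, 16, 17, 18, 18, 21]
Compare 32 vs 31: take 31 from right. Merged: [8, 9, 16, 17, 18, 18, 21, 31]
Compare 32 vs 33: take 32 from left. Merged: [8, 9, 16, 17, 18, 18, 21, 31, 32]
Compare 40 vs 33: take 33 from right. Merged: [8, 9, 16, 17, 18, 18, 21, 31, 32, 33]
Append remaining from left: [40]. Merged: [8, 9, 16, 17, 18, 18, 21, 31, 32, 33, 40]

Final merged array: [8, 9, 16, 17, 18, 18, 21, 31, 32, 33, 40]
Total comparisons: 10

The merged array is [8, 9, 16, 17, 18, 18, 21, 31, 32, 33, 40], requiring 10 comparisons. The merge step runs in O(n) time where n is the total number of elements.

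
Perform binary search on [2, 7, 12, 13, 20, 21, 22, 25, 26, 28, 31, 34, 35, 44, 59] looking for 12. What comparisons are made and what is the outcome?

Binary search for 12 in [2, 7, 12, 13, 20, 21, 22, 25, 26, 28, 31, 34, 35, 44, 59]:

lo=0, hi=14, mid=7, arr[mid]=25 -> 25 > 12, search left half
lo=0, hi=6, mid=3, arr[mid]=13 -> 13 > 12, search left half
lo=0, hi=2, mid=1, arr[mid]=7 -> 7 < 12, search right half
lo=2, hi=2, mid=2, arr[mid]=12 -> Found target at index 2!

Binary search finds 12 at index 2 after 4 comparisons. The search repeatedly halves the search space by comparing with the middle element.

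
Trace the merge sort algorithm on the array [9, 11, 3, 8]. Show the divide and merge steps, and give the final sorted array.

Merge sort trace:

Split: [9, 11, 3, 8] -> [9, 11] and [3, 8]
  Split: [9, 11] -> [9] and [11]
  Merge: [9] + [11] -> [9, 11]
  Split: [3, 8] -> [3] and [8]
  Merge: [3] + [8] -> [3, 8]
Merge: [9, 11] + [3, 8] -> [3, 8, 9, 11]

Final sorted array: [3, 8, 9, 11]

The merge sort proceeds by recursively splitting the array and merging sorted halves.
After all merges, the sorted array is [3, 8, 9, 11].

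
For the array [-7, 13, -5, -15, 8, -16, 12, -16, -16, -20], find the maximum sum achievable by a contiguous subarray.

Using Kadane's algorithm on [-7, 13, -5, -15, 8, -16, 12, -16, -16, -20]:

Scanning through the array:
Position 1 (value 13): max_ending_here = 13, max_so_far = 13
Position 2 (value -5): max_ending_here = 8, max_so_far = 13
Position 3 (value -15): max_ending_here = -7, max_so_far = 13
Position 4 (value 8): max_ending_here = 8, max_so_far = 13
Position 5 (value -16): max_ending_here = -8, max_so_far = 13
Position 6 (value 12): max_ending_here = 12, max_so_far = 13
Position 7 (value -16): max_ending_here = -4, max_so_far = 13
Position 8 (value -16): max_ending_here = -16, max_so_far = 13
Position 9 (value -20): max_ending_here = -20, max_so_far = 13

Maximum subarray: [13]
Maximum sum: 13

The maximum subarray is [13] with sum 13. This subarray runs from index 1 to index 1.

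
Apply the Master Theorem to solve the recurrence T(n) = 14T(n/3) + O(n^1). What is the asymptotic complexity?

Master Theorem for T(n) = 14T(n/3) + O(n^1):

a = 14, b = 3, c = 1
log_b(a) = log_3(14) = 2.4022

Case 1: c = 1 < log_3(14) = 2.4022
T(n) = O(n^(log_3 14))

For T(n) = 14T(n/3) + O(n^1): log_3(14) = 2.4022. This is Case 1 of the Master Theorem (c < log_b(a), work dominated by leaves), giving O(n^(log_3 14)).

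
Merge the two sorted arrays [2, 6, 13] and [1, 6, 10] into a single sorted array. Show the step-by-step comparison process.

Merging process:

Compare 2 vs 1: take 1 from right. Merged: [1]
Compare 2 vs 6: take 2 from left. Merged: [1, 2]
Compare 6 vs 6: take 6 from left. Merged: [1, 2, 6]
Compare 13 vs 6: take 6 from right. Merged: [1, 2, 6, 6]
Compare 13 vs 10: take 10 from right. Merged: [1, 2, 6, 6, 10]
Append remaining from left: [13]. Merged: [1, 2, 6, 6, 10, 13]

Final merged array: [1, 2, 6, 6, 10, 13]
Total comparisons: 5

The merged array is [1, 2, 6, 6, 10, 13], requiring 5 comparisons. The merge step runs in O(n) time where n is the total number of elements.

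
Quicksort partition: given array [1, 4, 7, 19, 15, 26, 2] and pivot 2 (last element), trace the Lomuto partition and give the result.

Lomuto partition with pivot = 2:

Initial array: [1, 4, 7, 19, 15, 26, 2]

arr[0]=1 <= 2: swap with position 0, array becomes [1, 4, 7, 19, 15, 26, 2]
arr[1]=4 > 2: no swap
arr[2]=7 > 2: no swap
arr[3]=19 > 2: no swap
arr[4]=15 > 2: no swap
arr[5]=26 > 2: no swap

Place pivot at position 1: [1, 2, 7, 19, 15, 26, 4]
Pivot position: 1

After partitioning with pivot 2, the array becomes [1, 2, 7, 19, 15, 26, 4]. The pivot is placed at index 1. All elements to the left of the pivot are <= 2, and all elements to the right are > 2.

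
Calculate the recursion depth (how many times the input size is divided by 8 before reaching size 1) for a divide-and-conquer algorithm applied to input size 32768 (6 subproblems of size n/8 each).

For divide and conquer with division factor 8:

Problem sizes at each level:
Level 0: 32768
Level 1: 4096
Level 2: 512
Level 3: 64
Level 4: 8
Level 5: 1

The root is level 0 and the size-1 base case is level 5 (the tree spans levels 0 through 5, i.e. 6 levels counting the root), so the depth is the number of divisions: log_8(32768) = 5

The recursion tree depth is log_8(32768) = 5. At each level, the problem size is divided by 8, so it takes 5 divisions to reduce to a base case of size 1. The algorithm makes 6 recursive calls at each level.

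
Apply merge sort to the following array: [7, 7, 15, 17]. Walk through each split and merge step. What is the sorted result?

Merge sort trace:

Split: [7, 7, 15, 17] -> [7, 7] and [15, 17]
  Split: [7, 7] -> [7] and [7]
  Merge: [7] + [7] -> [7, 7]
  Split: [15, 17] -> [15] and [17]
  Merge: [15] + [17] -> [15, 17]
Merge: [7, 7] + [15, 17] -> [7, 7, 15, 17]

Final sorted array: [7, 7, 15, 17]

The merge sort proceeds by recursively splitting the array and merging sorted halves.
After all merges, the sorted array is [7, 7, 15, 17].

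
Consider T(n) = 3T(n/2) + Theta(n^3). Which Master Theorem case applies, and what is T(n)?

Master Theorem for T(n) = 3T(n/2) + O(n^3):

a = 3, b = 2, c = 3
log_b(a) = log_2(3) = 1.5850

Case 3: c = 3 > log_2(3) = 1.5850
T(n) = O(n^3) = O(n^3)

For T(n) = 3T(n/2) + O(n^3): log_2(3) = 1.5850. This is Case 3 of the Master Theorem (c > log_b(a), work dominated by root), giving O(n^3).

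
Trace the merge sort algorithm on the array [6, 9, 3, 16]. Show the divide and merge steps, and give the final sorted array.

Merge sort trace:

Split: [6, 9, 3, 16] -> [6, 9] and [3, 16]
  Split: [6, 9] -> [6] and [9]
  Merge: [6] + [9] -> [6, 9]
  Split: [3, 16] -> [3] and [16]
  Merge: [3] + [16] -> [3, 16]
Merge: [6, 9] + [3, 16] -> [3, 6, 9, 16]

Final sorted array: [3, 6, 9, 16]

The merge sort proceeds by recursively splitting the array and merging sorted halves.
After all merges, the sorted array is [3, 6, 9, 16].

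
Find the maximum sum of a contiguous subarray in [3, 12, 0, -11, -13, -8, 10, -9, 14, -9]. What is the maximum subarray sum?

Using Kadane's algorithm on [3, 12, 0, -11, -13, -8, 10, -9, 14, -9]:

Scanning through the array:
Position 1 (value 12): max_ending_here = 15, max_so_far = 15
Position 2 (value 0): max_ending_here = 15, max_so_far = 15
Position 3 (value -11): max_ending_here = 4, max_so_far = 15
Position 4 (value -13): max_ending_here = -9, max_so_far = 15
Position 5 (value -8): max_ending_here = -8, max_so_far = 15
Position 6 (value 10): max_ending_here = 10, max_so_far = 15
Position 7 (value -9): max_ending_here = 1, max_so_far = 15
Position 8 (value 14): max_ending_here = 15, max_so_far = 15
Position 9 (value -9): max_ending_here = 6, max_so_far = 15

Maximum subarray: [3, 12]
Maximum sum: 15

The maximum subarray is [3, 12] with sum 15. This subarray runs from index 0 to index 1.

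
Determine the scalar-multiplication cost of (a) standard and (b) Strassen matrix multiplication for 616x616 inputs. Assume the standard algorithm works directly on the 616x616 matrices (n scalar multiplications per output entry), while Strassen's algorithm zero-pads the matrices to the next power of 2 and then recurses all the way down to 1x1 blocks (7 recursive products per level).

Matrix multiplication for 616x616 matrices:

Strassen's algorithm requires power-of-2 dimensions. Pad 616x616 to 1024x1024 (next power of 2).

Standard algorithm: 616^3 = 233744896 multiplications
Strassen's algorithm: 7^(log2(1024)) = 7^10 = 282475249 multiplications
Difference: 233744896 - 282475249 = -48730353 (Strassen uses MORE here due to padding overhead — for small or just-over-power-of-2 n, padding can outweigh the per-level savings)

Standard: 233744896 multiplications (616^3). Strassen: 282475249 multiplications (7^10, after padding to 1024x1024). Strassen reduces 8 recursive multiplications to 7 at each level.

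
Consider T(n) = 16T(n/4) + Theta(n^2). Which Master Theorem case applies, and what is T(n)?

Master Theorem for T(n) = 16T(n/4) + O(n^2):

a = 16, b = 4, c = 2
log_b(a) = log_4(16) = 2.0000

Case 2: c = 2 = log_4(16) = 2.0000
T(n) = O(n^2 log n) = O(n^2 log n)

For T(n) = 16T(n/4) + O(n^2): log_4(16) = 2.0000. This is Case 2 of the Master Theorem (c = log_b(a), equal work at all levels), giving O(n^2 log n).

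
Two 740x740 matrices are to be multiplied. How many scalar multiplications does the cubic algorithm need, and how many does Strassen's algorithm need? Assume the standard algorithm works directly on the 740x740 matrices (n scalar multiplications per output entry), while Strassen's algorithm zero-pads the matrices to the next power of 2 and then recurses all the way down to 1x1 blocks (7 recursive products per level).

Matrix multiplication for 740x740 matrices:

Strassen's algorithm requires power-of-2 dimensions. Pad 740x740 to 1024x1024 (next power of 2).

Standard algorithm: 740^3 = 405224000 multiplications
Strassen's algorithm: 7^(log2(1024)) = 7^10 = 282475249 multiplications
Savings: 405224000 - 282475249 = 122748751 multiplications

Standard: 405224000 multiplications (740^3). Strassen: 282475249 multiplications (7^10, after padding to 1024x1024). Strassen reduces 8 recursive multiplications to 7 at each level.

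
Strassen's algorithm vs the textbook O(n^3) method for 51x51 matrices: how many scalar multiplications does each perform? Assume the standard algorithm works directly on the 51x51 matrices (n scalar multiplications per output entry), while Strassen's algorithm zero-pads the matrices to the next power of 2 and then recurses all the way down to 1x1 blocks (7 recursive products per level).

Matrix multiplication for 51x51 matrices:

Strassen's algorithm requires power-of-2 dimensions. Pad 51x51 to 64x64 (next power of 2).

Standard algorithm: 51^3 = 132651 multiplications
Strassen's algorithm: 7^(log2(64)) = 7^6 = 117649 multiplications
Savings: 132651 - 117649 = 15002 multiplications

Standard: 132651 multiplications (51^3). Strassen: 117649 multiplications (7^6, after padding to 64x64). Strassen reduces 8 recursive multiplications to 7 at each level.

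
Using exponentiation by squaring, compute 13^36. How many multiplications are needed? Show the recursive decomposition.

Computing 13^36 by squaring (build up from 13^1; each line after the first costs one multiplication):

13^1 = 13
13^2 = (13^1)^2 = 13^2 = 169
13^4 = (13^2)^2 = 169^2 = 28561
13^8 = (13^4)^2 = 28561^2 = 815730721
13^9 = 13 * 13^8 = 13 * 815730721 = 10604499373
13^18 = (13^9)^2 = 10604499373^2 = 112455406951957393129
13^36 = (13^18)^2 = 112455406951957393129^2 = 12646218552730347184269489080961456410641

Result: 12646218552730347184269489080961456410641
Multiplications needed: 6 (6 lines after 13^1)

13^36 = 12646218552730347184269489080961456410641. Using exponentiation by squaring, this requires 6 multiplications. The key idea: if the exponent is even, square the half-power; if odd, multiply by the base once.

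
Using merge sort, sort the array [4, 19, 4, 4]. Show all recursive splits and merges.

Merge sort trace:

Split: [4, 19, 4, 4] -> [4, 19] and [4, 4]
  Split: [4, 19] -> [4] and [19]
  Merge: [4] + [19] -> [4, 19]
  Split: [4, 4] -> [4] and [4]
  Merge: [4] + [4] -> [4, 4]
Merge: [4, 19] + [4, 4] -> [4, 4, 4, 19]

Final sorted array: [4, 4, 4, 19]

The merge sort proceeds by recursively splitting the array and merging sorted halves.
After all merges, the sorted array is [4, 4, 4, 19].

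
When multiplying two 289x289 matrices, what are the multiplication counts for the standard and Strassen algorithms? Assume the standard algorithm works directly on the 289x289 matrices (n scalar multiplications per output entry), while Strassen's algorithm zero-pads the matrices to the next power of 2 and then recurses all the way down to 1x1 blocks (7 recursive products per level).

Matrix multiplication for 289x289 matrices:

Strassen's algorithm requires power-of-2 dimensions. Pad 289x289 to 512x512 (next power of 2).

Standard algorithm: 289^3 = 24137569 multiplications
Strassen's algorithm: 7^(log2(512)) = 7^9 = 40353607 multiplications
Difference: 24137569 - 40353607 = -16216038 (Strassen uses MORE here due to padding overhead — for small or just-over-power-of-2 n, padding can outweigh the per-level savings)

Standard: 24137569 multiplications (289^3). Strassen: 40353607 multiplications (7^9, after padding to 512x512). Strassen reduces 8 recursive multiplications to 7 at each level.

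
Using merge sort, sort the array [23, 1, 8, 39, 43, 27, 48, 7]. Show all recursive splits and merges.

Merge sort trace:

Split: [23, 1, 8, 39, 43, 27, 48, 7] -> [23, 1, 8, 39] and [43, 27, 48, 7]
  Split: [23, 1, 8, 39] -> [23, 1] and [8, 39]
    Split: [23, 1] -> [23] and [1]
    Merge: [23] + [1] -> [1, 23]
    Split: [8, 39] -> [8] and [39]
    Merge: [8] + [39] -> [8, 39]
  Merge: [1, 23] + [8, 39] -> [1, 8, 23, 39]
  Split: [43, 27, 48, 7] -> [43, 27] and [48, 7]
    Split: [43, 27] -> [43] and [27]
    Merge: [43] + [27] -> [27, 43]
    Split: [48, 7] -> [48] and [7]
    Merge: [48] + [7] -> [7, 48]
  Merge: [27, 43] + [7, 48] -> [7, 27, 43, 48]
Merge: [1, 8, 23, 39] + [7, 27, 43, 48] -> [1, 7, 8, 23, 27, 39, 43, 48]

Final sorted array: [1, 7, 8, 23, 27, 39, 43, 48]

The merge sort proceeds by recursively splitting the array and merging sorted halves.
After all merges, the sorted array is [1, 7, 8, 23, 27, 39, 43, 48].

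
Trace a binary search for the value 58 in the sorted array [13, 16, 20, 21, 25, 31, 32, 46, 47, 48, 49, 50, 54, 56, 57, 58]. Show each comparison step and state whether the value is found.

Binary search for 58 in [13, 16, 20, 21, 25, 31, 32, 46, 47, 48, 49, 50, 54, 56, 57, 58]:

lo=0, hi=15, mid=7, arr[mid]=46 -> 46 < 58, search right half
lo=8, hi=15, mid=11, arr[mid]=50 -> 50 < 58, search right half
lo=12, hi=15, mid=13, arr[mid]=56 -> 56 < 58, search right half
lo=14, hi=15, mid=14, arr[mid]=57 -> 57 < 58, search right half
lo=15, hi=15, mid=15, arr[mid]=58 -> Found target at index 15!

Binary search finds 58 at index 15 after 5 comparisons. The search repeatedly halves the search space by comparing with the middle element.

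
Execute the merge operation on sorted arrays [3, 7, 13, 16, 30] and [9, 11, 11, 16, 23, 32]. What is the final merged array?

Merging process:

Compare 3 vs 9: take 3 from left. Merged: [3]
Compare 7 vs 9: take 7 from left. Merged: [3, 7]
Compare 13 vs 9: take 9 from right. Merged: [3, 7, 9]
Compare 13 vs 11: take 11 from right. Merged: [3, 7, 9, 11]
Compare 13 vs 11: take 11 from right. Merged: [3, 7, 9, 11, 11]
Compare 13 vs 16: take 13 from left. Merged: [3, 7, 9, 11, 11, 13]
Compare 16 vs 16: take 16 from left. Merged: [3, 7, 9, 11, 11, 13, 16]
Compare 30 vs 16: take 16 from right. Merged: [3, 7, 9, 11, 11, 13, 16, 16]
Compare 30 vs 23: take 23 from right. Merged: [3, 7, 9, 11, 11, 13, 16, 16, 23]
Compare 30 vs 32: take 30 from left. Merged: [3, 7, 9, 11, 11, 13, 16, 16, 23, 30]
Append remaining from right: [32]. Merged: [3, 7, 9, 11, 11, 13, 16, 16, 23, 30, 32]

Final merged array: [3, 7, 9, 11, 11, 13, 16, 16, 23, 30, 32]
Total comparisons: 10

The merged array is [3, 7, 9, 11, 11, 13, 16, 16, 23, 30, 32], requiring 10 comparisons. The merge step runs in O(n) time where n is the total number of elements.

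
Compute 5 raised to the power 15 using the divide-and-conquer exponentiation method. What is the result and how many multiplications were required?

Computing 5^15 by squaring (build up from 5^1; each line after the first costs one multiplication):

5^1 = 5
5^2 = (5^1)^2 = 5^2 = 25
5^3 = 5 * 5^2 = 5 * 25 = 125
5^6 = (5^3)^2 = 125^2 = 15625
5^7 = 5 * 5^6 = 5 * 15625 = 78125
5^14 = (5^7)^2 = 78125^2 = 6103515625
5^15 = 5 * 5^14 = 5 * 6103515625 = 30517578125

Result: 30517578125
Multiplications needed: 6 (6 lines after 5^1)

5^15 = 30517578125. Using exponentiation by squaring, this requires 6 multiplications. The key idea: if the exponent is even, square the half-power; if odd, multiply by the base once.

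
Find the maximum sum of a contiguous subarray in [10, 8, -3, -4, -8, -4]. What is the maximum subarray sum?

Using Kadane's algorithm on [10, 8, -3, -4, -8, -4]:

Scanning through the array:
Position 1 (value 8): max_ending_here = 18, max_so_far = 18
Position 2 (value -3): max_ending_here = 15, max_so_far = 18
Position 3 (value -4): max_ending_here = 11, max_so_far = 18
Position 4 (value -8): max_ending_here = 3, max_so_far = 18
Position 5 (value -4): max_ending_here = -1, max_so_far = 18

Maximum subarray: [10, 8]
Maximum sum: 18

The maximum subarray is [10, 8] with sum 18. This subarray runs from index 0 to index 1.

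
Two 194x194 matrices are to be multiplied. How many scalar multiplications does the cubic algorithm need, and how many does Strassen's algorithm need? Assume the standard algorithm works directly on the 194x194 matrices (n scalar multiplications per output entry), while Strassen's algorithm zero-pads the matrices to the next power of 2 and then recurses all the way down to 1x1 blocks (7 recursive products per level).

Matrix multiplication for 194x194 matrices:

Strassen's algorithm requires power-of-2 dimensions. Pad 194x194 to 256x256 (next power of 2).

Standard algorithm: 194^3 = 7301384 multiplications
Strassen's algorithm: 7^(log2(256)) = 7^8 = 5764801 multiplications
Savings: 7301384 - 5764801 = 1536583 multiplications

Standard: 7301384 multiplications (194^3). Strassen: 5764801 multiplications (7^8, after padding to 256x256). Strassen reduces 8 recursive multiplications to 7 at each level.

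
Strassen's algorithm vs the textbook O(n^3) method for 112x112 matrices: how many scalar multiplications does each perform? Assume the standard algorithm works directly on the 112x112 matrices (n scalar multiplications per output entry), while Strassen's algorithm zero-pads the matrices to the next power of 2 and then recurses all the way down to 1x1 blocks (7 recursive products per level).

Matrix multiplication for 112x112 matrices:

Strassen's algorithm requires power-of-2 dimensions. Pad 112x112 to 128x128 (next power of 2).

Standard algorithm: 112^3 = 1404928 multiplications
Strassen's algorithm: 7^(log2(128)) = 7^7 = 823543 multiplications
Savings: 1404928 - 823543 = 581385 multiplications

Standard: 1404928 multiplications (112^3). Strassen: 823543 multiplications (7^7, after padding to 128x128). Strassen reduces 8 recursive multiplications to 7 at each level.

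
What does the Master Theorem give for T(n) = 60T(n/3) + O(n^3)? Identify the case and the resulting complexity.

Master Theorem for T(n) = 60T(n/3) + O(n^3):

a = 60, b = 3, c = 3
log_b(a) = log_3(60) = 3.7268

Case 1: c = 3 < log_3(60) = 3.7268
T(n) = O(n^(log_3 60))

For T(n) = 60T(n/3) + O(n^3): log_3(60) = 3.7268. This is Case 1 of the Master Theorem (c < log_b(a), work dominated by leaves), giving O(n^(log_3 60)).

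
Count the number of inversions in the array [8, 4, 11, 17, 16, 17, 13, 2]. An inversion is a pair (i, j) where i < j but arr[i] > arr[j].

Finding inversions in [8, 4, 11, 17, 16, 17, 13, 2]:

(0, 1): arr[0]=8 > arr[1]=4
(0, 7): arr[0]=8 > arr[7]=2
(1, 7): arr[1]=4 > arr[7]=2
(2, 7): arr[2]=11 > arr[7]=2
(3, 4): arr[3]=17 > arr[4]=16
(3, 6): arr[3]=17 > arr[6]=13
(3, 7): arr[3]=17 > arr[7]=2
(4, 6): arr[4]=16 > arr[6]=13
(4, 7): arr[4]=16 > arr[7]=2
(5, 6): arr[5]=17 > arr[6]=13
(5, 7): arr[5]=17 > arr[7]=2
(6, 7): arr[6]=13 > arr[7]=2

Total inversions: 12

The array has 12 inversion(s): (0,1), (0,7), (1,7), (2,7), (3,4), (3,6), (3,7), (4,6), (4,7), (5,6), (5,7), (6,7). Each pair (i,j) satisfies i < j and arr[i] > arr[j].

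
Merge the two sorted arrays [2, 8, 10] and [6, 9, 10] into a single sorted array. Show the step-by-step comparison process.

Merging process:

Compare 2 vs 6: take 2 from left. Merged: [2]
Compare 8 vs 6: take 6 from right. Merged: [2, 6]
Compare 8 vs 9: take 8 from left. Merged: [2, 6, 8]
Compare 10 vs 9: take 9 from right. Merged: [2, 6, 8, 9]
Compare 10 vs 10: take 10 from left. Merged: [2, 6, 8, 9, 10]
Append remaining from right: [10]. Merged: [2, 6, 8, 9, 10, 10]

Final merged array: [2, 6, 8, 9, 10, 10]
Total comparisons: 5

The merged array is [2, 6, 8, 9, 10, 10], requiring 5 comparisons. The merge step runs in O(n) time where n is the total number of elements.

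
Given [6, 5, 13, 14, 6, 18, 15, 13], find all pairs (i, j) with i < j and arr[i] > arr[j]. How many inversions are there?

Finding inversions in [6, 5, 13, 14, 6, 18, 15, 13]:

(0, 1): arr[0]=6 > arr[1]=5
(2, 4): arr[2]=13 > arr[4]=6
(3, 4): arr[3]=14 > arr[4]=6
(3, 7): arr[3]=14 > arr[7]=13
(5, 6): arr[5]=18 > arr[6]=15
(5, 7): arr[5]=18 > arr[7]=13
(6, 7): arr[6]=15 > arr[7]=13

Total inversions: 7

The array has 7 inversion(s): (0,1), (2,4), (3,4), (3,7), (5,6), (5,7), (6,7). Each pair (i,j) satisfies i < j and arr[i] > arr[j].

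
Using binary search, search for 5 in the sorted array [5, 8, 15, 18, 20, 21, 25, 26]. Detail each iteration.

Binary search for 5 in [5, 8, 15, 18, 20, 21, 25, 26]:

lo=0, hi=7, mid=3, arr[mid]=18 -> 18 > 5, search left half
lo=0, hi=2, mid=1, arr[mid]=8 -> 8 > 5, search left half
lo=0, hi=0, mid=0, arr[mid]=5 -> Found target at index 0!

Binary search finds 5 at index 0 after 3 comparisons. The search repeatedly halves the search space by comparing with the middle element.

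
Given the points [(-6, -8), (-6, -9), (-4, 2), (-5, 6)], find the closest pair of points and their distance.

Computing all pairwise distances among 4 points:

d((-6, -8), (-6, -9)) = 1.0 <-- minimum
d((-6, -8), (-4, 2)) = 10.198
d((-6, -8), (-5, 6)) = 14.0357
d((-6, -9), (-4, 2)) = 11.1803
d((-6, -9), (-5, 6)) = 15.0333
d((-4, 2), (-5, 6)) = 4.1231

Closest pair: (-6, -8) and (-6, -9) with distance 1.0

The closest pair is (-6, -8) and (-6, -9) with Euclidean distance 1.0. For 4 points, brute-force pairwise comparison is shown above. For large n, the divide-and-conquer algorithm (sort by x, recurse on halves, check the dividing strip) achieves O(n log n).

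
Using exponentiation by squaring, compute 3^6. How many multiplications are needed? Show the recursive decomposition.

Computing 3^6 by squaring (build up from 3^1; each line after the first costs one multiplication):

3^1 = 3
3^2 = (3^1)^2 = 3^2 = 9
3^3 = 3 * 3^2 = 3 * 9 = 27
3^6 = (3^3)^2 = 27^2 = 729

Result: 729
Multiplications needed: 3 (3 lines after 3^1)

3^6 = 729. Using exponentiation by squaring, this requires 3 multiplications. The key idea: if the exponent is even, square the half-power; if odd, multiply by the base once.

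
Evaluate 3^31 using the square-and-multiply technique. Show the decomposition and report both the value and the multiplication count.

Computing 3^31 by squaring (build up from 3^1; each line after the first costs one multiplication):

3^1 = 3
3^2 = (3^1)^2 = 3^2 = 9
3^3 = 3 * 3^2 = 3 * 9 = 27
3^6 = (3^3)^2 = 27^2 = 729
3^7 = 3 * 3^6 = 3 * 729 = 2187
3^14 = (3^7)^2 = 2187^2 = 4782969
3^15 = 3 * 3^14 = 3 * 4782969 = 14348907
3^30 = (3^15)^2 = 14348907^2 = 205891132094649
3^31 = 3 * 3^30 = 3 * 205891132094649 = 617673396283947

Result: 617673396283947
Multiplications needed: 8 (8 lines after 3^1)

3^31 = 617673396283947. Using exponentiation by squaring, this requires 8 multiplications. The key idea: if the exponent is even, square the half-power; if odd, multiply by the base once.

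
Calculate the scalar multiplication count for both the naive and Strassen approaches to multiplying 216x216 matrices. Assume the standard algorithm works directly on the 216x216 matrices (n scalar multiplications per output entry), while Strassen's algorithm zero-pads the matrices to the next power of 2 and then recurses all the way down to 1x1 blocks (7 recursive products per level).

Matrix multiplication for 216x216 matrices:

Strassen's algorithm requires power-of-2 dimensions. Pad 216x216 to 256x256 (next power of 2).

Standard algorithm: 216^3 = 10077696 multiplications
Strassen's algorithm: 7^(log2(256)) = 7^8 = 5764801 multiplications
Savings: 10077696 - 5764801 = 4312895 multiplications

Standard: 10077696 multiplications (216^3). Strassen: 5764801 multiplications (7^8, after padding to 256x256). Strassen reduces 8 recursive multiplications to 7 at each level.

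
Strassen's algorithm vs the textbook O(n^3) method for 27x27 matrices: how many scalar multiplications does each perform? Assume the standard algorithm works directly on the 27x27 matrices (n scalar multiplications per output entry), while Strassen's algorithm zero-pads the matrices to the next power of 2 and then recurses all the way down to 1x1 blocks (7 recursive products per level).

Matrix multiplication for 27x27 matrices:

Strassen's algorithm requires power-of-2 dimensions. Pad 27x27 to 32x32 (next power of 2).

Standard algorithm: 27^3 = 19683 multiplications
Strassen's algorithm: 7^(log2(32)) = 7^5 = 16807 multiplications
Savings: 19683 - 16807 = 2876 multiplications

Standard: 19683 multiplications (27^3). Strassen: 16807 multiplications (7^5, after padding to 32x32). Strassen reduces 8 recursive multiplications to 7 at each level.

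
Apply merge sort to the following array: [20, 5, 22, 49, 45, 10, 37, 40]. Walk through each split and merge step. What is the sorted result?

Merge sort trace:

Split: [20, 5, 22, 49, 45, 10, 37, 40] -> [20, 5, 22, 49] and [45, 10, 37, 40]
  Split: [20, 5, 22, 49] -> [20, 5] and [22, 49]
    Split: [20, 5] -> [20] and [5]
    Merge: [20] + [5] -> [5, 20]
    Split: [22, 49] -> [22] and [49]
    Merge: [22] + [49] -> [22, 49]
  Merge: [5, 20] + [22, 49] -> [5, 20, 22, 49]
  Split: [45, 10, 37, 40] -> [45, 10] and [37, 40]
    Split: [45, 10] -> [45] and [10]
    Merge: [45] + [10] -> [10, 45]
    Split: [37, 40] -> [37] and [40]
    Merge: [37] + [40] -> [37, 40]
  Merge: [10, 45] + [37, 40] -> [10, 37, 40, 45]
Merge: [5, 20, 22, 49] + [10, 37, 40, 45] -> [5, 10, 20, 22, 37, 40, 45, 49]

Final sorted array: [5, 10, 20, 22, 37, 40, 45, 49]

The merge sort proceeds by recursively splitting the array and merging sorted halves.
After all merges, the sorted array is [5, 10, 20, 22, 37, 40, 45, 49].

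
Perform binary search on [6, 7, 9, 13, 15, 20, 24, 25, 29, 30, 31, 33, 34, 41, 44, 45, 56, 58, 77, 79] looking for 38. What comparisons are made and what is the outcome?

Binary search for 38 in [6, 7, 9, 13, 15, 20, 24, 25, 29, 30, 31, 33, 34, 41, 44, 45, 56, 58, 77, 79]:

lo=0, hi=19, mid=9, arr[mid]=30 -> 30 < 38, search right half
lo=10, hi=19, mid=14, arr[mid]=44 -> 44 > 38, search left half
lo=10, hi=13, mid=11, arr[mid]=33 -> 33 < 38, search right half
lo=12, hi=13, mid=12, arr[mid]=34 -> 34 < 38, search right half
lo=13, hi=13, mid=13, arr[mid]=41 -> 41 > 38, search left half
lo=13 > hi=12, target 38 not found

Binary search determines that 38 is not in the array after 5 comparisons. The search space was exhausted without finding the target.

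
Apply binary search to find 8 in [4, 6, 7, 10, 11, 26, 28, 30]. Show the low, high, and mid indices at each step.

Binary search for 8 in [4, 6, 7, 10, 11, 26, 28, 30]:

lo=0, hi=7, mid=3, arr[mid]=10 -> 10 > 8, search left half
lo=0, hi=2, mid=1, arr[mid]=6 -> 6 < 8, search right half
lo=2, hi=2, mid=2, arr[mid]=7 -> 7 < 8, search right half
lo=3 > hi=2, target 8 not found

Binary search determines that 8 is not in the array after 3 comparisons. The search space was exhausted without finding the target.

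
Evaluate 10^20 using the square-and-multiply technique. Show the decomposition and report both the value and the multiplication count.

Computing 10^20 by squaring (build up from 10^1; each line after the first costs one multiplication):

10^1 = 10
10^2 = (10^1)^2 = 10^2 = 100
10^4 = (10^2)^2 = 100^2 = 10000
10^5 = 10 * 10^4 = 10 * 10000 = 100000
10^10 = (10^5)^2 = 100000^2 = 10000000000
10^20 = (10^10)^2 = 10000000000^2 = 100000000000000000000

Result: 100000000000000000000
Multiplications needed: 5 (5 lines after 10^1)

10^20 = 100000000000000000000. Using exponentiation by squaring, this requires 5 multiplications. The key idea: if the exponent is even, square the half-power; if odd, multiply by the base once.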